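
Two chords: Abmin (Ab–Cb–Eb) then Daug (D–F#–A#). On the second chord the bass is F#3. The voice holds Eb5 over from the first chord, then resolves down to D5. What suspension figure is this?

At the second chord the bass is F#3. The suspended Eb5 lies a seventh above the bass; after resolving down by step to D5, the interval above the bass becomes a sixth.
Suspension figures are named by those two intervals: 7–6.

7–6 suspension.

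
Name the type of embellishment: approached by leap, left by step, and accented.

Approach: by leap. Departure: by step. Metric position: strong.
Leap in, step out, in a metrically strong position — an appoggiatura. (It is the mirror image of the escape tone, which steps in and leaps out from a weak position.)

Appoggiatura.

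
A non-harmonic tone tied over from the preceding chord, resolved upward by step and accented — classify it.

Retardation.

Approach: by preparation — the pitch is first a chord tone, then held (tied or repeated) while the harmony changes under it. Departure: up by step. Metric position: strong.
A prepared dissonance that resolves upward by step — a retardation. (The same figure resolving downward would be a suspension.)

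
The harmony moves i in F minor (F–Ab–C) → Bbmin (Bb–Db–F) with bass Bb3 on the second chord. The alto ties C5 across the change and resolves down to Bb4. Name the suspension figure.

At the second chord the bass is Bb3. The suspended C5 lies a ninth above the bass; after resolving down by step to Bb4, the interval above the bass becomes an octave.
Suspension figures are named by those two intervals: 9–8.

9–8 suspension.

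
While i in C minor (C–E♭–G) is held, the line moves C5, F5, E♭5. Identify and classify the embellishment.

The harmony at that moment is C minor triad (C, E♭, G); F5 is not a chord tone.
It is approached by leap up from C5 and left by step down to E♭5.
Leap in, step out — an appoggiatura.

F5 is an appoggiatura.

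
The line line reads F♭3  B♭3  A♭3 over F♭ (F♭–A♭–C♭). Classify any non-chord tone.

B♭3 is an appoggiatura.

The harmony at that moment is F♭ major triad (F♭, A♭, C♭); B♭3 is not a chord tone.
It is approached by leap up from F♭3 and left by step down to A♭3.
Leap in, step out — an appoggiatura.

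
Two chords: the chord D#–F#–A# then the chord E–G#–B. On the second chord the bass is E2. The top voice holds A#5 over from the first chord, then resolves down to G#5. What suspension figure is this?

4–3 suspension.

At the second chord the bass is E2. The suspended A#5 lies a fourth above the bass; after resolving down by step to G#5, the interval above the bass becomes a third.
Suspension figures are named by those two intervals: 4–3.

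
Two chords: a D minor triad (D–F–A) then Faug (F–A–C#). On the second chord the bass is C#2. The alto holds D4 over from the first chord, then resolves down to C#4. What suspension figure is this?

9–8 suspension.

At the second chord the bass is C#2. The suspended D4 lies a ninth above the bass; after resolving down by step to C#4, the interval above the bass becomes an octave.
Suspension figures are named by those two intervals: 9–8.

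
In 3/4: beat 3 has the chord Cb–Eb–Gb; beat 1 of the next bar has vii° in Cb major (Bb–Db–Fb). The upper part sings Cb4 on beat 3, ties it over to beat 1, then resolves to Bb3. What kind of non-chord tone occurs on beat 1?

Suspension.

The harmony at that moment is Bb diminished triad (Bb, Db, Fb); Cb4 is not a chord tone.
It is held over (the same pitch as the preceding Cb4) and left by step down to Bb3.
Held over from the previous chord and resolving down by step — a suspension.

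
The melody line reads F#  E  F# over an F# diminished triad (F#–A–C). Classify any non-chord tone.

E is a neighbor tone.

The harmony at that moment is F# diminished triad (F#, A, C); E is not a chord tone.
It is approached by step down from F# and left by step up to F#.
Step away and step back to the same note — a neighbor tone (lower neighbor).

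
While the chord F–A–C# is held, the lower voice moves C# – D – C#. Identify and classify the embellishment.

D is a neighbor tone.

The harmony at that moment is F augmented triad (F, A, C#); D is not a chord tone.
It is approached by step up from C# and left by step down to C#.
Step away and step back to the same note — a neighbor tone (upper neighbor).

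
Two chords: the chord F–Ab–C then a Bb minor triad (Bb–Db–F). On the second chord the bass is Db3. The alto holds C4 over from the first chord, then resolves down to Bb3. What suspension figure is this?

At the second chord the bass is Db3. The suspended C4 lies a seventh above the bass; after resolving down by step to Bb3, the interval above the bass becomes a sixth.
Suspension figures are named by those two intervals: 7–6.

7–6 suspension.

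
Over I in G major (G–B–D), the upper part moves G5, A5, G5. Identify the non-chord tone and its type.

A5 is a neighbor tone.

The harmony at that moment is G major triad (G, B, D); A5 is not a chord tone.
It is approached by step up from G5 and left by step down to G5.
Step away and step back to the same note — a neighbor tone (upper neighbor).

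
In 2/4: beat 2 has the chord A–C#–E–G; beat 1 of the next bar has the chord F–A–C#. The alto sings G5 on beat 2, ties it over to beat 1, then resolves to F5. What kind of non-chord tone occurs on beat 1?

The harmony at that moment is F augmented triad (F, A, C#); G5 is not a chord tone.
It is held over (the same pitch as the preceding G5) and left by step down to F5.
Held over from the previous chord and resolving down by step — a suspension.

Suspension.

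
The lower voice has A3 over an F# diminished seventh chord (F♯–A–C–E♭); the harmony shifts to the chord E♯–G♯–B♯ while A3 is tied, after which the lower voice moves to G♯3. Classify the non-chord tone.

A3 is a suspension.

The harmony at that moment is E♯ minor triad (E♯, G♯, B♯); A3 is not a chord tone.
It is held over (the same pitch as the preceding A3) and left by step down to G♯3.
Held over from the previous chord and resolving down by step — a suspension.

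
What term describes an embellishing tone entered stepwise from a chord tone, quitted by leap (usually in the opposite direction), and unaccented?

Approach: by step. Departure: by leap. Metric position: weak.
Step in, leap out, from a weak position — an escape tone (échappée). (It is the mirror image of the appoggiatura, which leaps in and steps out on a strong beat.)

Escape tone.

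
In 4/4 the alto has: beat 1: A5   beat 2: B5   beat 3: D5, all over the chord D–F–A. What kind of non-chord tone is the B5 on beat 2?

Escape tone.

The harmony at that moment is D minor triad (D, F, A); B5 is not a chord tone.
It is approached by step up from A5 and left by leap down to D5.
Step in, leap out, on a weak beat — an escape tone.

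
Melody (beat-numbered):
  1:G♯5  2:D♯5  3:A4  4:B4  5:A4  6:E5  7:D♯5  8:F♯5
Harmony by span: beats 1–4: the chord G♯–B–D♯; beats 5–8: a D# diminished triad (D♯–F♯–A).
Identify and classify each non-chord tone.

A4 (beat 3) — appoggiatura; E5 (beat 6) — appoggiatura.

The harmony at that moment is G♯ minor triad (G♯, B, D♯); A4 is not a chord tone.
It is approached by leap down from D♯5 and left by step up to B4.
Leap in, step out — an appoggiatura.
The harmony at that moment is D♯ diminished triad (D♯, F♯, A); E5 is not a chord tone.
It is approached by leap up from A4 and left by step down to D♯5.
Leap in, step out — an appoggiatura.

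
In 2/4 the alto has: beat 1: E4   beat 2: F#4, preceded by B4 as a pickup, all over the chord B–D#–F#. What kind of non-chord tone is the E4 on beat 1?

Appoggiatura.

The harmony at that moment is B major triad (B, D#, F#); E4 is not a chord tone.
It is approached by leap down from B4 and left by step up to F#4.
Leap in, step out, metrically accented — an appoggiatura.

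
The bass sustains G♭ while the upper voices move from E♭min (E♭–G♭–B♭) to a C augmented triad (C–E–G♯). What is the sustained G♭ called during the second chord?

Pedal tone (pedal point).

The harmony at that moment is C augmented triad (C, E, G♯); G♭ is not a chord tone.
It is held over (the same pitch as the preceding G♭) and then sustained as the same pitch into the next harmony.
Sustained through a change of harmony — a pedal tone.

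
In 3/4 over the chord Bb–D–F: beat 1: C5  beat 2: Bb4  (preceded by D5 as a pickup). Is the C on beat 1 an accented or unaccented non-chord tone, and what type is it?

The harmony at that moment is Bb major triad (Bb, D, F); C5 is not a chord tone.
It is approached by step down from D5 and left by step down to Bb4.
Step in, step out in the same direction — a passing tone.
It falls on the downbeat, so it is accented.

Accented passing tone.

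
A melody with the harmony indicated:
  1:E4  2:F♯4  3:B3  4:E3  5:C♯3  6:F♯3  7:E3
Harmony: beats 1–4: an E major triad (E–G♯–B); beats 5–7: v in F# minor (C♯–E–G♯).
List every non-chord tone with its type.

The harmony at that moment is E major triad (E, G♯, B); F♯4 is not a chord tone.
It is approached by step up from E4 and left by leap down to B3.
Step in, leap out — an escape tone.
The harmony at that moment is C♯ minor triad (C♯, E, G♯); F♯3 is not a chord tone.
It is approached by leap up from C♯3 and left by step down to E3.
Leap in, step out — an appoggiatura.

F♯4 (beat 2) — escape tone; F♯3 (beat 6) — appoggiatura.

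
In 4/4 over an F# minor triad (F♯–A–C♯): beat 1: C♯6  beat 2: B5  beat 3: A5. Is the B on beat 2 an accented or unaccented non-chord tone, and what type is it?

The harmony at that moment is F♯ minor triad (F♯, A, C♯); B5 is not a chord tone.
It is approached by step down from C♯6 and left by step down to A5.
Step in, step out in the same direction — a passing tone.
It falls on a weak beat, so it is unaccented.

Unaccented passing tone.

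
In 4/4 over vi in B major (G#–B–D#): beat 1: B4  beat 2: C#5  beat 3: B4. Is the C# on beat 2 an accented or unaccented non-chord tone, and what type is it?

The harmony at that moment is G# minor triad (G#, B, D#); C#5 is not a chord tone.
It is approached by step up from B4 and left by step down to B4.
Step away and step back to the same note — a neighbor tone (upper neighbor).
It falls on a weak beat, so it is unaccented.

Unaccented neighbor tone.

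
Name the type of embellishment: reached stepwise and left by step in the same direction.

Passing tone.

Approach: by step. Departure: by step, continuing in the same direction.
Stepwise on both sides with no change of direction means the note fills in the space between two different chord tones — a passing tone. (Had it turned back to its starting note it would be a neighbor tone instead.)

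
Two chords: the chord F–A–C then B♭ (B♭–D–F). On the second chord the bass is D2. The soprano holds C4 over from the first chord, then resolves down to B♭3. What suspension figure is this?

7–6 suspension.

At the second chord the bass is D2. The suspended C4 lies a seventh above the bass; after resolving down by step to B♭3, the interval above the bass becomes a sixth.
Suspension figures are named by those two intervals: 7–6.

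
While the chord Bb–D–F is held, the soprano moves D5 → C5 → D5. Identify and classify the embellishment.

The harmony at that moment is Bb major triad (Bb, D, F); C5 is not a chord tone.
It is approached by step down from D5 and left by step up to D5.
Step away and step back to the same note — a neighbor tone (lower neighbor).

C5 is a neighbor tone.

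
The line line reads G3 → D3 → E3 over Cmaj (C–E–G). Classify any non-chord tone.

D3 is an appoggiatura.

The harmony at that moment is C major triad (C, E, G); D3 is not a chord tone.
It is approached by leap down from G3 and left by step up to E3.
Leap in, step out — an appoggiatura.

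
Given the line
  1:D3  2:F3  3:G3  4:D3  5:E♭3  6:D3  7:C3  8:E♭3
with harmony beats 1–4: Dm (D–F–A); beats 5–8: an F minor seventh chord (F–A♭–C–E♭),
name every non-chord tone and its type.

G3 (beat 3) — escape tone; D3 (beat 6) — passing tone.

The harmony at that moment is D minor triad (D, F, A); G3 is not a chord tone.
It is approached by step up from F3 and left by leap down to D3.
Step in, leap out — an escape tone.
The harmony at that moment is F minor seventh chord (F, A♭, C, E♭); D3 is not a chord tone.
It is approached by step down from E♭3 and left by step down to C3.
Step in, step out in the same direction — a passing tone.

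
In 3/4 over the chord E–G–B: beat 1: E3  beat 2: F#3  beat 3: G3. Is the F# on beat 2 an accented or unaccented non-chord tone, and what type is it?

The harmony at that moment is E minor triad (E, G, B); F#3 is not a chord tone.
It is approached by step up from E3 and left by step up to G3.
Step in, step out in the same direction — a passing tone.
It falls on a weak beat, so it is unaccented.

Unaccented passing tone.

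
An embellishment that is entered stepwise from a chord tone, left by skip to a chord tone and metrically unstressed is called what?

Escape tone.

Approach: by step. Departure: by leap. Metric position: weak.
Step in, leap out, from a weak position — an escape tone (échappée). (It is the mirror image of the appoggiatura, which leaps in and steps out on a strong beat.)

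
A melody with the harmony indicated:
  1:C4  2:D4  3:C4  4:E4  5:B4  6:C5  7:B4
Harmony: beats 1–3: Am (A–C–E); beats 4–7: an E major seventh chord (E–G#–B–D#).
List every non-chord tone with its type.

D4 (beat 2) — neighbor tone; C5 (beat 6) — neighbor tone.

The harmony at that moment is A minor triad (A, C, E); D4 is not a chord tone.
It is approached by step up from C4 and left by step down to C4.
Step away and step back to the same note — a neighbor tone (upper neighbor).
The harmony at that moment is E major seventh chord (E, G#, B, D#); C5 is not a chord tone.
It is approached by step up from B4 and left by step down to B4.
Step away and step back to the same note — a neighbor tone (upper neighbor).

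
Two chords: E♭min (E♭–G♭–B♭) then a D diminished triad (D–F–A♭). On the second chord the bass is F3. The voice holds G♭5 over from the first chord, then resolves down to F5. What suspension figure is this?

9–8 suspension.

At the second chord the bass is F3. The suspended G♭5 lies a ninth above the bass; after resolving down by step to F5, the interval above the bass becomes an octave.
Suspension figures are named by those two intervals: 9–8.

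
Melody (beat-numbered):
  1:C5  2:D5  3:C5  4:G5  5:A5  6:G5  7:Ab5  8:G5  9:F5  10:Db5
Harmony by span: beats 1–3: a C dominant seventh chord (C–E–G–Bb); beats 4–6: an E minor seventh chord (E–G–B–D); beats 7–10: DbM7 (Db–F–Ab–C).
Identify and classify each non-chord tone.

D5 (beat 2) — neighbor tone; A5 (beat 5) — neighbor tone; G5 (beat 8) — passing tone.

The harmony at that moment is C dominant seventh chord (C, E, G, Bb); D5 is not a chord tone.
It is approached by step up from C5 and left by step down to C5.
Step away and step back to the same note — a neighbor tone (upper neighbor).
The harmony at that moment is E minor seventh chord (E, G, B, D); A5 is not a chord tone.
It is approached by step up from G5 and left by step down to G5.
Step away and step back to the same note — a neighbor tone (upper neighbor).
The harmony at that moment is Db major seventh chord (Db, F, Ab, C); G5 is not a chord tone.
It is approached by step down from Ab5 and left by step down to F5.
Step in, step out in the same direction — a passing tone.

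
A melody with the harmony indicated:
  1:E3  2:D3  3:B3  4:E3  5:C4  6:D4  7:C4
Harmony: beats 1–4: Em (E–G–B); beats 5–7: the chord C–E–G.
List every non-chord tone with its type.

The harmony at that moment is E minor triad (E, G, B); D3 is not a chord tone.
It is approached by step down from E3 and left by leap up to B3.
Step in, leap out — an escape tone.
The harmony at that moment is C major triad (C, E, G); D4 is not a chord tone.
It is approached by step up from C4 and left by step down to C4.
Step away and step back to the same note — a neighbor tone (upper neighbor).

D3 (beat 2) — escape tone; D4 (beat 6) — neighbor tone.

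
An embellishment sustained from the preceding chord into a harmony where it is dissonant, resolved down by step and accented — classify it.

Suspension.

Approach: by preparation — the pitch is first a chord tone, then held (tied or repeated) while the harmony changes under it. Departure: down by step. Metric position: strong.
A prepared dissonance that resolves downward by step — a suspension. (The same figure resolving upward would be a retardation.)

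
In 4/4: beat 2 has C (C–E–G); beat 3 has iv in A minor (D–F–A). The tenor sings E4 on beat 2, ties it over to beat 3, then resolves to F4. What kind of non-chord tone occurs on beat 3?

Retardation.

The harmony at that moment is D minor triad (D, F, A); E4 is not a chord tone.
It is held over (the same pitch as the preceding E4) and left by step up to F4.
Held over from the previous chord and resolving up by step — a retardation.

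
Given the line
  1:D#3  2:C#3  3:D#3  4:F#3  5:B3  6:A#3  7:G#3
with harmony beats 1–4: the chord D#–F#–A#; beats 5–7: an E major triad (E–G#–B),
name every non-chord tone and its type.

C#3 (beat 2) — neighbor tone; A#3 (beat 6) — passing tone.

The harmony at that moment is D# minor triad (D#, F#, A#); C#3 is not a chord tone.
It is approached by step down from D#3 and left by step up to D#3.
Step away and step back to the same note — a neighbor tone (lower neighbor).
The harmony at that moment is E major triad (E, G#, B); A#3 is not a chord tone.
It is approached by step down from B3 and left by step down to G#3.
Step in, step out in the same direction — a passing tone.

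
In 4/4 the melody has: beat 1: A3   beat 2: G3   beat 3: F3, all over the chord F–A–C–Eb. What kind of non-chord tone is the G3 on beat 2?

The harmony at that moment is F dominant seventh chord (F, A, C, Eb); G3 is not a chord tone.
It is approached by step down from A3 and left by step down to F3.
Step in, step out in the same direction — a passing tone.

Passing tone.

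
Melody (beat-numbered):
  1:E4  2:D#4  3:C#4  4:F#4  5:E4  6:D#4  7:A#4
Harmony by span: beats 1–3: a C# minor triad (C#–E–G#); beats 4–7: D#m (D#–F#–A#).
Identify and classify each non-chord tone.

The harmony at that moment is C# minor triad (C#, E, G#); D#4 is not a chord tone.
It is approached by step down from E4 and left by step down to C#4.
Step in, step out in the same direction — a passing tone.
The harmony at that moment is D# minor triad (D#, F#, A#); E4 is not a chord tone.
It is approached by step down from F#4 and left by step down to D#4.
Step in, step out in the same direction — a passing tone.

D#4 (beat 2) — passing tone; E4 (beat 5) — passing tone.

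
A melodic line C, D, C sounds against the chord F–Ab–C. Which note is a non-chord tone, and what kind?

The harmony at that moment is F minor triad (F, Ab, C); D is not a chord tone.
It is approached by step up from C and left by step down to C.
Step away and step back to the same note — a neighbor tone (upper neighbor).

D is a neighbor tone.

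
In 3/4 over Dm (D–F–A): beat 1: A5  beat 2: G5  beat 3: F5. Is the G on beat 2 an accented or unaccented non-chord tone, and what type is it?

The harmony at that moment is D minor triad (D, F, A); G5 is not a chord tone.
It is approached by step down from A5 and left by step down to F5.
Step in, step out in the same direction — a passing tone.
It falls on a weak beat, so it is unaccented.

Unaccented passing tone.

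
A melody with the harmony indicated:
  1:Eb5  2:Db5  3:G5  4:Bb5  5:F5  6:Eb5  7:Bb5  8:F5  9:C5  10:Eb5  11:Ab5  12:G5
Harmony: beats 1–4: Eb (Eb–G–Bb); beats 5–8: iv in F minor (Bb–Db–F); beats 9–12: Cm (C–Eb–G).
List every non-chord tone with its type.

Db5 (beat 2) — escape tone; Eb5 (beat 6) — escape tone; Ab5 (beat 11) — appoggiatura.

The harmony at that moment is Eb major triad (Eb, G, Bb); Db5 is not a chord tone.
It is approached by step down from Eb5 and left by leap up to G5.
Step in, leap out — an escape tone.
The harmony at that moment is Bb minor triad (Bb, Db, F); Eb5 is not a chord tone.
It is approached by step down from F5 and left by leap up to Bb5.
Step in, leap out — an escape tone.
The harmony at that moment is C minor triad (C, Eb, G); Ab5 is not a chord tone.
It is approached by leap up from Eb5 and left by step down to G5.
Leap in, step out — an appoggiatura.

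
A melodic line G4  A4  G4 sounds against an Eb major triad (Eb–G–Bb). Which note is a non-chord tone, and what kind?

A4 is a neighbor tone.

The harmony at that moment is Eb major triad (Eb, G, Bb); A4 is not a chord tone.
It is approached by step up from G4 and left by step down to G4.
Step away and step back to the same note — a neighbor tone (upper neighbor).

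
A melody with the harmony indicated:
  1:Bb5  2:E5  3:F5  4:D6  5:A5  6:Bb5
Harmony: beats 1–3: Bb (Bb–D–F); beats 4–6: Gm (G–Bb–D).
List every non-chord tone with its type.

E5 (beat 2) — appoggiatura; A5 (beat 5) — appoggiatura.

The harmony at that moment is Bb major triad (Bb, D, F); E5 is not a chord tone.
It is approached by leap down from Bb5 and left by step up to F5.
Leap in, step out — an appoggiatura.
The harmony at that moment is G minor triad (G, Bb, D); A5 is not a chord tone.
It is approached by leap down from D6 and left by step up to Bb5.
Leap in, step out — an appoggiatura.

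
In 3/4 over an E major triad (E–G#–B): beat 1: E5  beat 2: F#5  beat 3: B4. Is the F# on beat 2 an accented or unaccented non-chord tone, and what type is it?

The harmony at that moment is E major triad (E, G#, B); F#5 is not a chord tone.
It is approached by step up from E5 and left by leap down to B4.
Step in, leap out — an escape tone.
It falls on a weak beat, so it is unaccented.

Unaccented escape tone.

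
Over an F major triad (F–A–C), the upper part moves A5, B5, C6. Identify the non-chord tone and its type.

The harmony at that moment is F major triad (F, A, C); B5 is not a chord tone.
It is approached by step up from A5 and left by step up to C6.
Step in, step out in the same direction — a passing tone.

B5 is a passing tone.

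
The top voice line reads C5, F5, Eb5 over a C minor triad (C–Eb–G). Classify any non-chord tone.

F5 is an appoggiatura.

The harmony at that moment is C minor triad (C, Eb, G); F5 is not a chord tone.
It is approached by leap up from C5 and left by step down to Eb5.
Leap in, step out — an appoggiatura.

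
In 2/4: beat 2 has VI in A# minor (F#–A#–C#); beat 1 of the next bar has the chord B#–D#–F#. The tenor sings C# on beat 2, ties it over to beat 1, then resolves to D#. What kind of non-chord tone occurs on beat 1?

The harmony at that moment is B# diminished triad (B#, D#, F#); C# is not a chord tone.
It is held over (the same pitch as the preceding C#) and left by step up to D#.
Held over from the previous chord and resolving up by step — a retardation.

Retardation.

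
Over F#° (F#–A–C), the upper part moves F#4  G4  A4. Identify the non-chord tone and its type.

The harmony at that moment is F# diminished triad (F#, A, C); G4 is not a chord tone.
It is approached by step up from F#4 and left by step up to A4.
Step in, step out in the same direction — a passing tone.

G4 is a passing tone.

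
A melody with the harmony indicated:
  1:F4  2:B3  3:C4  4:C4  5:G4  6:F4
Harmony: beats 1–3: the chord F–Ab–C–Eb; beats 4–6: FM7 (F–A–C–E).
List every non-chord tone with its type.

The harmony at that moment is F minor seventh chord (F, Ab, C, Eb); B3 is not a chord tone.
It is approached by leap down from F4 and left by step up to C4.
Leap in, step out — an appoggiatura.
The harmony at that moment is F major seventh chord (F, A, C, E); G4 is not a chord tone.
It is approached by leap up from C4 and left by step down to F4.
Leap in, step out — an appoggiatura.

B3 (beat 2) — appoggiatura; G4 (beat 5) — appoggiatura.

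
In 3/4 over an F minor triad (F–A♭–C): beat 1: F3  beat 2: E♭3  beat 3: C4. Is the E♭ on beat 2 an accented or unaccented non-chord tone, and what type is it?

The harmony at that moment is F minor triad (F, A♭, C); E♭3 is not a chord tone.
It is approached by step down from F3 and left by leap up to C4.
Step in, leap out — an escape tone.
It falls on a weak beat, so it is unaccented.

Unaccented escape tone.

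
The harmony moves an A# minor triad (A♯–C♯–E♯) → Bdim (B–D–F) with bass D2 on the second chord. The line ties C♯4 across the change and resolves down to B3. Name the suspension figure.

7–6 suspension.

At the second chord the bass is D2. The suspended C♯4 lies a seventh above the bass; after resolving down by step to B3, the interval above the bass becomes a sixth.
Suspension figures are named by those two intervals: 7–6.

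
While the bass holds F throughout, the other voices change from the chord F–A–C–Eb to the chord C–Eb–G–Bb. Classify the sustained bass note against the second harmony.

The harmony at that moment is C minor seventh chord (C, Eb, G, Bb); F is not a chord tone.
It is held over (the same pitch as the preceding F) and then sustained as the same pitch into the next harmony.
Sustained through a change of harmony — a pedal tone.

Pedal tone (pedal point).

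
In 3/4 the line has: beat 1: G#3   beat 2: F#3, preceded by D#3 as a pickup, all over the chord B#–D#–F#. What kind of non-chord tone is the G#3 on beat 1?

Appoggiatura.

The harmony at that moment is B# diminished triad (B#, D#, F#); G#3 is not a chord tone.
It is approached by leap up from D#3 and left by step down to F#3.
Leap in, step out, metrically accented — an appoggiatura.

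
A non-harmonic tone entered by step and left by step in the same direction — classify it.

Approach: by step. Departure: by step, continuing in the same direction.
Stepwise on both sides with no change of direction means the note fills in the space between two different chord tones — a passing tone. (Had it turned back to its starting note it would be a neighbor tone instead.)

Passing tone.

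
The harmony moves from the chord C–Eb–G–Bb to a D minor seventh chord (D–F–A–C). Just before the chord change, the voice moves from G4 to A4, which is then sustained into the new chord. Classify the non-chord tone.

The harmony at that moment is C minor seventh chord (C, Eb, G, Bb); A4 is not a chord tone.
It is approached by step up from G4 and then sustained as the same pitch into the next harmony.
Arriving early and becoming a chord tone when the harmony changes — an anticipation.

A4 is an anticipation.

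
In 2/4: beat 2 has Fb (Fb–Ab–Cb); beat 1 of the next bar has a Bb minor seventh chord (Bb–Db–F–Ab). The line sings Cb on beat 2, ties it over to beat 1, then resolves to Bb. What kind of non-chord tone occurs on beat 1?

Suspension.

The harmony at that moment is Bb minor seventh chord (Bb, Db, F, Ab); Cb is not a chord tone.
It is held over (the same pitch as the preceding Cb) and left by step down to Bb.
Held over from the previous chord and resolving down by step — a suspension.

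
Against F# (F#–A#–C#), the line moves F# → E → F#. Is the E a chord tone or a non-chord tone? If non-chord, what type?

Non-chord tone — a neighbor tone.

The harmony at that moment is F# major triad (F#, A#, C#); E is not a chord tone.
It is approached by step down from F# and left by step up to F#.
Step away and step back to the same note — a neighbor tone (lower neighbor).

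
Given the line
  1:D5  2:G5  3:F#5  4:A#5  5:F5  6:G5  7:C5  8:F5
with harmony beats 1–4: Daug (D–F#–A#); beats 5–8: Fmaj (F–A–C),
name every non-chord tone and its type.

G5 (beat 2) — appoggiatura; G5 (beat 6) — escape tone.

The harmony at that moment is D augmented triad (D, F#, A#); G5 is not a chord tone.
It is approached by leap up from D5 and left by step down to F#5.
Leap in, step out — an appoggiatura.
The harmony at that moment is F major triad (F, A, C); G5 is not a chord tone.
It is approached by step up from F5 and left by leap down to C5.
Step in, leap out — an escape tone.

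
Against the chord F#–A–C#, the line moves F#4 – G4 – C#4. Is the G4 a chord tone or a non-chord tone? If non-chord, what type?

Non-chord tone — an escape tone.

The harmony at that moment is F# minor triad (F#, A, C#); G4 is not a chord tone.
It is approached by step up from F#4 and left by leap down to C#4.
Step in, leap out — an escape tone.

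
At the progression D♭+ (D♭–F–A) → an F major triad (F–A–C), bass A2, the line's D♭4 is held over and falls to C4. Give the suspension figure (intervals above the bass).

At the second chord the bass is A2. The suspended D♭4 lies a fourth above the bass; after resolving down by step to C4, the interval above the bass becomes a third.
Suspension figures are named by those two intervals: 4–3.

4–3 suspension.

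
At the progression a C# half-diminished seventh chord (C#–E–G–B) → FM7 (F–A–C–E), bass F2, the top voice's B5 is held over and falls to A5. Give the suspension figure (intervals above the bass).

4–3 suspension.

At the second chord the bass is F2. The suspended B5 lies a fourth above the bass; after resolving down by step to A5, the interval above the bass becomes a third.
Suspension figures are named by those two intervals: 4–3.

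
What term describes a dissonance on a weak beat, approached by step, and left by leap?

Approach: by step. Departure: by leap. Metric position: weak.
Step in, leap out, from a weak position — an escape tone (échappée). (It is the mirror image of the appoggiatura, which leaps in and steps out on a strong beat.)

Escape tone.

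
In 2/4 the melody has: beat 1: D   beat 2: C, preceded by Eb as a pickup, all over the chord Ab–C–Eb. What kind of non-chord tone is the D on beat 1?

Passing tone.

The harmony at that moment is Ab major triad (Ab, C, Eb); D is not a chord tone.
It is approached by step down from Eb and left by step down to C.
Step in, step out in the same direction — a passing tone.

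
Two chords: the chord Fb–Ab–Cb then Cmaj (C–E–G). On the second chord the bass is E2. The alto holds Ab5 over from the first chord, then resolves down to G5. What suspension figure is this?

4–3 suspension.

At the second chord the bass is E2. The suspended Ab5 lies a fourth above the bass; after resolving down by step to G5, the interval above the bass becomes a third.
Suspension figures are named by those two intervals: 4–3.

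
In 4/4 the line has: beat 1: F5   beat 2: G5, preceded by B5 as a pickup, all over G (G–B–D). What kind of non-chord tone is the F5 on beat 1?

Appoggiatura.

The harmony at that moment is G major triad (G, B, D); F5 is not a chord tone.
It is approached by leap down from B5 and left by step up to G5.
Leap in, step out, metrically accented — an appoggiatura.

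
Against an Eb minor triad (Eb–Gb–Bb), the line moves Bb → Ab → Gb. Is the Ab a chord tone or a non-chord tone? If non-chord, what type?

Non-chord tone — a passing tone.

The harmony at that moment is Eb minor triad (Eb, Gb, Bb); Ab is not a chord tone.
It is approached by step down from Bb and left by step down to Gb.
Step in, step out in the same direction — a passing tone.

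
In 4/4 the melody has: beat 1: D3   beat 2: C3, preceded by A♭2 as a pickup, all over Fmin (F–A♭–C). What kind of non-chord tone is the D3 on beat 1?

Appoggiatura.

The harmony at that moment is F minor triad (F, A♭, C); D3 is not a chord tone.
It is approached by leap up from A♭2 and left by step down to C3.
Leap in, step out, metrically accented — an appoggiatura.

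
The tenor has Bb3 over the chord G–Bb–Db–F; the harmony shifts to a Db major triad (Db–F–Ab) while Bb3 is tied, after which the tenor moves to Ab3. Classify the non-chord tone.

The harmony at that moment is Db major triad (Db, F, Ab); Bb3 is not a chord tone.
It is held over (the same pitch as the preceding Bb3) and left by step down to Ab3.
Held over from the previous chord and resolving down by step — a suspension.

Bb3 is a suspension.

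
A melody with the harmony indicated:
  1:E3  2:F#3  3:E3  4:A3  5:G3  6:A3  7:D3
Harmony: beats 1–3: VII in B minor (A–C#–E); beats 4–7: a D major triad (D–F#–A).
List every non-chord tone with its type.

The harmony at that moment is A major triad (A, C#, E); F#3 is not a chord tone.
It is approached by step up from E3 and left by step down to E3.
Step away and step back to the same note — a neighbor tone (upper neighbor).
The harmony at that moment is D major triad (D, F#, A); G3 is not a chord tone.
It is approached by step down from A3 and left by step up to A3.
Step away and step back to the same note — a neighbor tone (lower neighbor).

F#3 (beat 2) — neighbor tone; G3 (beat 5) — neighbor tone.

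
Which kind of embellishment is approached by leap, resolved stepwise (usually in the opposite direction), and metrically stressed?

Approach: by leap. Departure: by step. Metric position: strong.
Leap in, step out, in a metrically strong position — an appoggiatura. (It is the mirror image of the escape tone, which steps in and leaps out from a weak position.)

Appoggiatura.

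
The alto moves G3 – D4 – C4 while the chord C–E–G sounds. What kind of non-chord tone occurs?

The harmony at that moment is C major triad (C, E, G); D4 is not a chord tone.
It is approached by leap up from G3 and left by step down to C4.
Leap in, step out — an appoggiatura.

D4 is an appoggiatura.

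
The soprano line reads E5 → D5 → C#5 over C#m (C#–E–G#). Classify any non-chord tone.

D5 is a passing tone.

The harmony at that moment is C# minor triad (C#, E, G#); D5 is not a chord tone.
It is approached by step down from E5 and left by step down to C#5.
Step in, step out in the same direction — a passing tone.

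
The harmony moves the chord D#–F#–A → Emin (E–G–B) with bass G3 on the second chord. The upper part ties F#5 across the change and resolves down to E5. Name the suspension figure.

At the second chord the bass is G3. The suspended F#5 lies a seventh above the bass; after resolving down by step to E5, the interval above the bass becomes a sixth.
Suspension figures are named by those two intervals: 7–6.

7–6 suspension.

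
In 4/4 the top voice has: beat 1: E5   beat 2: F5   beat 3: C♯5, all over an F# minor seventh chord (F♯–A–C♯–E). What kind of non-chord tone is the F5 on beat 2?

The harmony at that moment is F♯ minor seventh chord (F♯, A, C♯, E); F5 is not a chord tone.
It is approached by step up from E5 and left by leap down to C♯5.
Step in, leap out, on a weak beat — an escape tone.

Escape tone.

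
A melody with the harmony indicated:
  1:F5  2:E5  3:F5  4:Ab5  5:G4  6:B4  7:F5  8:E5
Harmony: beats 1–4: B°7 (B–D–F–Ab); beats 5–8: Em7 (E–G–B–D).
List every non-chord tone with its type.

The harmony at that moment is B diminished seventh chord (B, D, F, Ab); E5 is not a chord tone.
It is approached by step down from F5 and left by step up to F5.
Step away and step back to the same note — a neighbor tone (lower neighbor).
The harmony at that moment is E minor seventh chord (E, G, B, D); F5 is not a chord tone.
It is approached by leap up from B4 and left by step down to E5.
Leap in, step out — an appoggiatura.

E5 (beat 2) — neighbor tone; F5 (beat 7) — appoggiatura.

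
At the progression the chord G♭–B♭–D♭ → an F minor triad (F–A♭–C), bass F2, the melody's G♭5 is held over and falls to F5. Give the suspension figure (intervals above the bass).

At the second chord the bass is F2. The suspended G♭5 lies a ninth above the bass; after resolving down by step to F5, the interval above the bass becomes an octave.
Suspension figures are named by those two intervals: 9–8.

9–8 suspension.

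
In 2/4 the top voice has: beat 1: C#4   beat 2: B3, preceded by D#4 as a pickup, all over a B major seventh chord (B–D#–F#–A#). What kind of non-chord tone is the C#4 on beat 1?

The harmony at that moment is B major seventh chord (B, D#, F#, A#); C#4 is not a chord tone.
It is approached by step down from D#4 and left by step down to B3.
Step in, step out in the same direction — a passing tone.

Passing tone.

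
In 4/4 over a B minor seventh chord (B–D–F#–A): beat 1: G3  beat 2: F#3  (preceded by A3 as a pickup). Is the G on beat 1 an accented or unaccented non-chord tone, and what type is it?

The harmony at that moment is B minor seventh chord (B, D, F#, A); G3 is not a chord tone.
It is approached by step down from A3 and left by step down to F#3.
Step in, step out in the same direction — a passing tone.
It falls on the downbeat, so it is accented.

Accented passing tone.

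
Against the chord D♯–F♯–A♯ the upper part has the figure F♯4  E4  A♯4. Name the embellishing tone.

E4 is an escape tone.

The harmony at that moment is D♯ minor triad (D♯, F♯, A♯); E4 is not a chord tone.
It is approached by step down from F♯4 and left by leap up to A♯4.
Step in, leap out — an escape tone.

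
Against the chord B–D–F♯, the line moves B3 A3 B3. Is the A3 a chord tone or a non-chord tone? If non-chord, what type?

Non-chord tone — a neighbor tone.

The harmony at that moment is B minor triad (B, D, F♯); A3 is not a chord tone.
It is approached by step down from B3 and left by step up to B3.
Step away and step back to the same note — a neighbor tone (lower neighbor).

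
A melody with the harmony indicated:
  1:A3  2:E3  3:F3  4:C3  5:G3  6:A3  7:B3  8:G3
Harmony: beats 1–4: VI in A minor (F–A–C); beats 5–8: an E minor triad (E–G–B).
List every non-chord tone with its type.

E3 (beat 2) — appoggiatura; A3 (beat 6) — passing tone.

The harmony at that moment is F major triad (F, A, C); E3 is not a chord tone.
It is approached by leap down from A3 and left by step up to F3.
Leap in, step out — an appoggiatura.
The harmony at that moment is E minor triad (E, G, B); A3 is not a chord tone.
It is approached by step up from G3 and left by step up to B3.
Step in, step out in the same direction — a passing tone.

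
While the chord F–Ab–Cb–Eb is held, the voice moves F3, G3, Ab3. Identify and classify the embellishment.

G3 is a passing tone.

The harmony at that moment is F half-diminished seventh chord (F, Ab, Cb, Eb); G3 is not a chord tone.
It is approached by step up from F3 and left by step up to Ab3.
Step in, step out in the same direction — a passing tone.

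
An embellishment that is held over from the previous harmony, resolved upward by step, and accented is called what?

Retardation.

Approach: by preparation — the pitch is first a chord tone, then held (tied or repeated) while the harmony changes under it. Departure: up by step. Metric position: strong.
A prepared dissonance that resolves upward by step — a retardation. (The same figure resolving downward would be a suspension.)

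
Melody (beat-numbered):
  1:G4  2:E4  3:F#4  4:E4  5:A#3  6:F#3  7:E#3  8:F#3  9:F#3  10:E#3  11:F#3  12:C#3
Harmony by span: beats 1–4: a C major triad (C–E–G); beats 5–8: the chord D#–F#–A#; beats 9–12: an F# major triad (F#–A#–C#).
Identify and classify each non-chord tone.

F#4 (beat 3) — neighbor tone; E#3 (beat 7) — neighbor tone; E#3 (beat 10) — neighbor tone.

The harmony at that moment is C major triad (C, E, G); F#4 is not a chord tone.
It is approached by step up from E4 and left by step down to E4.
Step away and step back to the same note — a neighbor tone (upper neighbor).
The harmony at that moment is D# minor triad (D#, F#, A#); E#3 is not a chord tone.
It is approached by step down from F#3 and left by step up to F#3.
Step away and step back to the same note — a neighbor tone (lower neighbor).
The harmony at that moment is F# major triad (F#, A#, C#); E#3 is not a chord tone.
It is approached by step down from F#3 and left by step up to F#3.
Step away and step back to the same note — a neighbor tone (lower neighbor).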